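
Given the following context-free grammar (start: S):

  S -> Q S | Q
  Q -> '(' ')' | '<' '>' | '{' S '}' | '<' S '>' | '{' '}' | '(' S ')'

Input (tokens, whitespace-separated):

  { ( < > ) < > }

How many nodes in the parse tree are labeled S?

[S [Q { [S [Q ( [S [Q < >]] )] [S [Q < >]]] }]]

4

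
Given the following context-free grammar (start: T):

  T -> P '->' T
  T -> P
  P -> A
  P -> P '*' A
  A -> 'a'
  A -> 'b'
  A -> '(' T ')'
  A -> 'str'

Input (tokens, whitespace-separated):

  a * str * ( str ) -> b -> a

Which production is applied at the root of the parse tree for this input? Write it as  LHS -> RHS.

[T [P [P [P [A a]] * [A str]] * [A ( [T [P [A str]]] )]] -> [T [P [A b]] -> [T [P [A a]]]]]

T -> P '->' T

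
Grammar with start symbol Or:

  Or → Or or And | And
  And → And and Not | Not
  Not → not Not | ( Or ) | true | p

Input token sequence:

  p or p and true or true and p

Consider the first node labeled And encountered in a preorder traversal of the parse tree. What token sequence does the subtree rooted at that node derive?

p

[Or [Or [Or [And [Not p]]] or [And [And [Not p]] and [Not true]]] or [And [And [Not true]] and [Not p]]]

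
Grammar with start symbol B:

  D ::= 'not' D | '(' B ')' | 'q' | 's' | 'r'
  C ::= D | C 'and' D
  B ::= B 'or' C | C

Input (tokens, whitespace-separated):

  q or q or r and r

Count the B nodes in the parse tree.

[B [B [B [C [D q]]] or [C [D q]]] or [C [C [D r]] and [D r]]]

3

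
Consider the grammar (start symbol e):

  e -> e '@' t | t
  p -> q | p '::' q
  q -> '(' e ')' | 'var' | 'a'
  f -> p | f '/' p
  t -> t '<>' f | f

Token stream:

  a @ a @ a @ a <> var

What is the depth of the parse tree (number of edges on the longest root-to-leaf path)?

[e [e [e [e [t [f [p [q a]]]]] @ [t [f [p [q a]]]]] @ [t [f [p [q a]]]]] @ [t [t [f [p [q a]]]] <> [f [p [q var]]]]]

8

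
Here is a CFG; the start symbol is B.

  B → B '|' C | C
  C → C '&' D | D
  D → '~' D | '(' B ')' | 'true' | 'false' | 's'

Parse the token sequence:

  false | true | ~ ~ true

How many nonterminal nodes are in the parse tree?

[B [B [B [C [D false]]] | [C [D true]]] | [C [D ~ [D ~ [D true]]]]]

11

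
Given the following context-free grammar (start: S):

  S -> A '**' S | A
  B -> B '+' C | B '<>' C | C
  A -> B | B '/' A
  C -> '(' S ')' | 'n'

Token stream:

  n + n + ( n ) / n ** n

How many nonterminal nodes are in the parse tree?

[S [A [B [B [B [C n]] + [C n]] + [C ( [S [A [B [C n]]]] )]] / [A [B [C n]]]] ** [S [A [B [C n]]]]]

19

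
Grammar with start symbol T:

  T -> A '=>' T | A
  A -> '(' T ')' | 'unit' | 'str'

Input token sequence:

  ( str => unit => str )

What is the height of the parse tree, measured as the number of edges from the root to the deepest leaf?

[T [A ( [T [A str] => [T [A unit] => [T [A str]]]] )]]

6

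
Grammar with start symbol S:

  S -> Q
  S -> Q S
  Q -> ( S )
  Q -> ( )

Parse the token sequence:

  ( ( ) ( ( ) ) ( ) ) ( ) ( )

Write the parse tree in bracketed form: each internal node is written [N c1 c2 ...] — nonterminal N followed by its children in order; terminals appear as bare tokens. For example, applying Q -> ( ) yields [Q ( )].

S
Q S
( S ) S
( Q S ) S
( ( ) S ) S
( ( ) Q S ) S
( ( ) ( S ) S ) S
( ( ) ( Q ) S ) S
( ( ) ( ( ) ) S ) S
( ( ) ( ( ) ) Q ) S
( ( ) ( ( ) ) ( ) ) S
( ( ) ( ( ) ) ( ) ) Q S
( ( ) ( ( ) ) ( ) ) ( ) S
( ( ) ( ( ) ) ( ) ) ( ) Q
( ( ) ( ( ) ) ( ) ) ( ) ( )

[S [Q ( [S [Q ( )] [S [Q ( [S [Q ( )]] )] [S [Q ( )]]]] )] [S [Q ( )] [S [Q ( )]]]]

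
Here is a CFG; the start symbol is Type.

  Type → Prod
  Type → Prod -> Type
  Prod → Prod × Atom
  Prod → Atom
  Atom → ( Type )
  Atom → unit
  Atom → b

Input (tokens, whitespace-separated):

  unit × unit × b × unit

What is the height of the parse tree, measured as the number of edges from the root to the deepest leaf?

[Type [Prod [Prod [Prod [Prod [Atom unit]] × [Atom unit]] × [Atom b]] × [Atom unit]]]

6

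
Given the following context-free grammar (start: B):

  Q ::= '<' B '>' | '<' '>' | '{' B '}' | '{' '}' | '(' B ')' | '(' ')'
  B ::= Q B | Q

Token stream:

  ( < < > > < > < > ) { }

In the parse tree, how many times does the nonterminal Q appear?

6

[B [Q ( [B [Q < [B [Q < >]] >] [B [Q < >] [B [Q < >]]]] )] [B [Q { }]]]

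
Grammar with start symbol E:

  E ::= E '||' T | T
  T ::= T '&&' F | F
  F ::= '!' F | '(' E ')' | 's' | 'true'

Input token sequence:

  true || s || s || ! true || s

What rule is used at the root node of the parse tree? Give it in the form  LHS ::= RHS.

[E [E [E [E [E [T [F true]]] || [T [F s]]] || [T [F s]]] || [T [F ! [F true]]]] || [T [F s]]]

E ::= E '||' T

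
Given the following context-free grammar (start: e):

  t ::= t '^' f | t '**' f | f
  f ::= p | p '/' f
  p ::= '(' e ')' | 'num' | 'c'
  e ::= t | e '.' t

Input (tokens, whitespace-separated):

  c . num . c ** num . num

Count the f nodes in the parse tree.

5

[e [e [e [e [t [f [p c]]]] . [t [f [p num]]]] . [t [t [f [p c]]] ** [f [p num]]]] . [t [f [p num]]]]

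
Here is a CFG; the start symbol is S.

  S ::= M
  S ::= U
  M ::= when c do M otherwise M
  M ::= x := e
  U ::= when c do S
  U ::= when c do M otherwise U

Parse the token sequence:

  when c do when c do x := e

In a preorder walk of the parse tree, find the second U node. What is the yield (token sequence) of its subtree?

[S [U when c do [S [U when c do [S [M x := e]]]]]]

when c do x := e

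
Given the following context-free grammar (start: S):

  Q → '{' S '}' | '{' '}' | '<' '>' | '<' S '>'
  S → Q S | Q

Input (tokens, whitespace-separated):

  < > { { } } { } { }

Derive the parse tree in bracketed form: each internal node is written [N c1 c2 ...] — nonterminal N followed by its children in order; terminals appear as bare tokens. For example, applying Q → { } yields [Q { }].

S
Q S
< > S
< > Q S
< > { S } S
< > { Q } S
< > { { } } S
< > { { } } Q S
< > { { } } { } S
< > { { } } { } Q
< > { { } } { } { }

[S [Q < >] [S [Q { [S [Q { }]] }] [S [Q { }] [S [Q { }]]]]]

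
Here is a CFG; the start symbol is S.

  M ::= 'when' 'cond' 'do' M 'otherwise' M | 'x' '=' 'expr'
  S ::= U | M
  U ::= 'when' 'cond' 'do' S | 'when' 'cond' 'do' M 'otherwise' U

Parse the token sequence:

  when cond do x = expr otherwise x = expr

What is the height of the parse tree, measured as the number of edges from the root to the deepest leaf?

[S [M when cond do [M x = expr] otherwise [M x = expr]]]

3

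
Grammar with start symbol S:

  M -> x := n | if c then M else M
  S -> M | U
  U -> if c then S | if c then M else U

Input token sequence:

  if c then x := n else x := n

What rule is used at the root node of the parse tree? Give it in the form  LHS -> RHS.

[S [M if c then [M x := n] else [M x := n]]]

S -> M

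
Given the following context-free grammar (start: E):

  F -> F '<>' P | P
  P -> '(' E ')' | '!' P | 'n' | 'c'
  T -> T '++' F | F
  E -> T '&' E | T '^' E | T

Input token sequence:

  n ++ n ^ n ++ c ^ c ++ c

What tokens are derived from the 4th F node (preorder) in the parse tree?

[E [T [T [F [P n]]] ++ [F [P n]]] ^ [E [T [T [F [P n]]] ++ [F [P c]]] ^ [E [T [T [F [P c]]] ++ [F [P c]]]]]]

c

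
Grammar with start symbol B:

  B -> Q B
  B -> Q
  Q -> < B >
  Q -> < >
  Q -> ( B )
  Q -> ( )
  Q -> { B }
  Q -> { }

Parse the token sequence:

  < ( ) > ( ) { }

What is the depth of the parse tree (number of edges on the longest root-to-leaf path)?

4

[B [Q < [B [Q ( )]] >] [B [Q ( )] [B [Q { }]]]]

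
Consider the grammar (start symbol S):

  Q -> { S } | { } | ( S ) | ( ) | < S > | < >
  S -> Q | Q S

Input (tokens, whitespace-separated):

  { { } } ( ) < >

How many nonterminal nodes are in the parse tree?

8

[S [Q { [S [Q { }]] }] [S [Q ( )] [S [Q < >]]]]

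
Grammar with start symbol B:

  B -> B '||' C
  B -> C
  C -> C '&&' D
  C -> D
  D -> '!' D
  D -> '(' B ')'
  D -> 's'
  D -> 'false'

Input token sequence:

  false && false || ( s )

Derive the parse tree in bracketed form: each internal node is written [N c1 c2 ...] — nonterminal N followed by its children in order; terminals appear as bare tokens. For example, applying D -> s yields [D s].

B
B || C
C || C
C && D || C
D && D || C
false && D || C
false && false || C
false && false || D
false && false || ( B )
false && false || ( C )
false && false || ( D )
false && false || ( s )

[B [B [C [C [D false]] && [D false]]] || [C [D ( [B [C [D s]]] )]]]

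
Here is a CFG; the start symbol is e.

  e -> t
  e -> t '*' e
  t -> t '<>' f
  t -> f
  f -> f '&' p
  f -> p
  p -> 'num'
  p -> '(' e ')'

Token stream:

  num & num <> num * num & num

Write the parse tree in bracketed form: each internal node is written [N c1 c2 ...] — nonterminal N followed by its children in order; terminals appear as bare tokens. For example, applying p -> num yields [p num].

e
t * e
t <> f * e
f <> f * e
f & p <> f * e
p & p <> f * e
num & p <> f * e
num & num <> f * e
num & num <> p * e
num & num <> num * e
num & num <> num * t
num & num <> num * f
num & num <> num * f & p
num & num <> num * p & p
num & num <> num * num & p
num & num <> num * num & num

[e [t [t [f [f [p num]] & [p num]]] <> [f [p num]]] * [e [t [f [f [p num]] & [p num]]]]]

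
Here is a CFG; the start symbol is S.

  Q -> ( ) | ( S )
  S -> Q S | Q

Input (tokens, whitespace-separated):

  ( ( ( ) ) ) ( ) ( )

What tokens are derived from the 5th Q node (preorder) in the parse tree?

[S [Q ( [S [Q ( [S [Q ( )]] )]] )] [S [Q ( )] [S [Q ( )]]]]

( )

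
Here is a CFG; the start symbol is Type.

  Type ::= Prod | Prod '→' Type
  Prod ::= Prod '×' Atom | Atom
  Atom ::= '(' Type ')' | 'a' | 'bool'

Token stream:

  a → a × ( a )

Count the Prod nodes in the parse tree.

4

[Type [Prod [Atom a]] → [Type [Prod [Prod [Atom a]] × [Atom ( [Type [Prod [Atom a]]] )]]]]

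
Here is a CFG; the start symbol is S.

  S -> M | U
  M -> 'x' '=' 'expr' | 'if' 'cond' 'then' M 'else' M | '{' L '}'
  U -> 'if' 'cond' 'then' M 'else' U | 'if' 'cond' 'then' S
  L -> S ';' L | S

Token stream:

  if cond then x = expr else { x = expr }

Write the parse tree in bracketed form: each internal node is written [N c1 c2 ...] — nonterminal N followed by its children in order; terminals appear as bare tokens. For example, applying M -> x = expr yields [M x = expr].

[S [M if cond then [M x = expr] else [M { [L [S [M x = expr]]] }]]]

S
M
if cond then M else M
if cond then x = expr else M
if cond then x = expr else { L }
if cond then x = expr else { S }
if cond then x = expr else { M }
if cond then x = expr else { x = expr }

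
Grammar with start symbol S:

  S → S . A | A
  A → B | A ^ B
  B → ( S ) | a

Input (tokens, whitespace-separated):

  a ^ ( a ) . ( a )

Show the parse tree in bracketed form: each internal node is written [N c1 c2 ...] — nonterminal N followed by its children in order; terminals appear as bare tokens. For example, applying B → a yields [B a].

[S [S [A [A [B a]] ^ [B ( [S [A [B a]]] )]]] . [A [B ( [S [A [B a]]] )]]]

S
S . A
A . A
A ^ B . A
B ^ B . A
a ^ B . A
a ^ ( S ) . A
a ^ ( A ) . A
a ^ ( B ) . A
a ^ ( a ) . A
a ^ ( a ) . B
a ^ ( a ) . ( S )
a ^ ( a ) . ( A )
a ^ ( a ) . ( B )
a ^ ( a ) . ( a )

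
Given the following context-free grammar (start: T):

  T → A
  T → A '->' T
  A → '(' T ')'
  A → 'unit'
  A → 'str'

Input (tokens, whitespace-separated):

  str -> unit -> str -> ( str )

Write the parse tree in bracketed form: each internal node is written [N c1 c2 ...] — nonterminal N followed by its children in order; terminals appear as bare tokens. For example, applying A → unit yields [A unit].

T
A -> T
str -> T
str -> A -> T
str -> unit -> T
str -> unit -> A -> T
str -> unit -> str -> T
str -> unit -> str -> A
str -> unit -> str -> ( T )
str -> unit -> str -> ( A )
str -> unit -> str -> ( str )

[T [A str] -> [T [A unit] -> [T [A str] -> [T [A ( [T [A str]] )]]]]]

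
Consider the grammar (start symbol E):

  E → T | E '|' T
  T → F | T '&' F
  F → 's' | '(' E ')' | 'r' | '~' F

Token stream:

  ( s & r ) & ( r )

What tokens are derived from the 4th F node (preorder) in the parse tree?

( r )

[E [T [T [F ( [E [T [T [F s]] & [F r]]] )]] & [F ( [E [T [F r]]] )]]]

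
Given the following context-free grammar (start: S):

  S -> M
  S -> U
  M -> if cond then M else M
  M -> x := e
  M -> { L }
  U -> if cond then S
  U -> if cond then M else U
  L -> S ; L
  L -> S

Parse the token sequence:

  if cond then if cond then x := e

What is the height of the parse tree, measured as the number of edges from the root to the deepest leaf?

6

[S [U if cond then [S [U if cond then [S [M x := e]]]]]]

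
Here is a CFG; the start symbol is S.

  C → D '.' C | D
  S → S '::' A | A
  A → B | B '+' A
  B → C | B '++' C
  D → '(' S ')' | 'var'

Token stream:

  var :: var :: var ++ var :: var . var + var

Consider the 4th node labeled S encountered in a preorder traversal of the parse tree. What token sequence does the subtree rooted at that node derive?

var

[S [S [S [S [A [B [C [D var]]]]] :: [A [B [C [D var]]]]] :: [A [B [B [C [D var]]] ++ [C [D var]]]]] :: [A [B [C [D var] . [C [D var]]]] + [A [B [C [D var]]]]]]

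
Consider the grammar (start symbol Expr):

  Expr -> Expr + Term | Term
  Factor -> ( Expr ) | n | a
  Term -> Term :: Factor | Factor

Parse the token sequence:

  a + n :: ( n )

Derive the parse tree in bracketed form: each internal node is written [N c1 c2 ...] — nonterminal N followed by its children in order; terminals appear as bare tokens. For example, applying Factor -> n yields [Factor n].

[Expr [Expr [Term [Factor a]]] + [Term [Term [Factor n]] :: [Factor ( [Expr [Term [Factor n]]] )]]]

Expr
Expr + Term
Term + Term
Factor + Term
a + Term
a + Term :: Factor
a + Factor :: Factor
a + n :: Factor
a + n :: ( Expr )
a + n :: ( Term )
a + n :: ( Factor )
a + n :: ( n )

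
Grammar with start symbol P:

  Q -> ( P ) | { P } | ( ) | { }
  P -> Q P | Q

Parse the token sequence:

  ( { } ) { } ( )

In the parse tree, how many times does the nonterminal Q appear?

4

[P [Q ( [P [Q { }]] )] [P [Q { }] [P [Q ( )]]]]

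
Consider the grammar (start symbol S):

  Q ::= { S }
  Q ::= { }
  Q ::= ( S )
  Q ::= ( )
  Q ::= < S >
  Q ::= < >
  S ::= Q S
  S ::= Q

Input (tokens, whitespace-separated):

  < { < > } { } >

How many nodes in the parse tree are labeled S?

4

[S [Q < [S [Q { [S [Q < >]] }] [S [Q { }]]] >]]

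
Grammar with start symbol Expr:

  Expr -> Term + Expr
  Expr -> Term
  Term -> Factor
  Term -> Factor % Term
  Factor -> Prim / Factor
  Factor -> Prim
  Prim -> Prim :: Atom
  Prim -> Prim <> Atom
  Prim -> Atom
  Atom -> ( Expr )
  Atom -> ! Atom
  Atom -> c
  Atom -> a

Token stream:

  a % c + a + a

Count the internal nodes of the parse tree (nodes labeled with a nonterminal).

[Expr [Term [Factor [Prim [Atom a]]] % [Term [Factor [Prim [Atom c]]]]] + [Expr [Term [Factor [Prim [Atom a]]]] + [Expr [Term [Factor [Prim [Atom a]]]]]]]

19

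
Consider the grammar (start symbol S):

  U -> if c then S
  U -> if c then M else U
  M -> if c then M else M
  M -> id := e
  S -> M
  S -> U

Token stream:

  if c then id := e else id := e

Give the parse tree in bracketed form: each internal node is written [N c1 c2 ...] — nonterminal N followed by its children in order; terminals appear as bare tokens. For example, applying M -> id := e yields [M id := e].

S
M
if c then M else M
if c then id := e else M
if c then id := e else id := e

[S [M if c then [M id := e] else [M id := e]]]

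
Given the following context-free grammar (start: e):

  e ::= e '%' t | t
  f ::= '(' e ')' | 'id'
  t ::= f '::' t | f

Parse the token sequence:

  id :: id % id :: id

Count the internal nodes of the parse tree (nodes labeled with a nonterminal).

10

[e [e [t [f id] :: [t [f id]]]] % [t [f id] :: [t [f id]]]]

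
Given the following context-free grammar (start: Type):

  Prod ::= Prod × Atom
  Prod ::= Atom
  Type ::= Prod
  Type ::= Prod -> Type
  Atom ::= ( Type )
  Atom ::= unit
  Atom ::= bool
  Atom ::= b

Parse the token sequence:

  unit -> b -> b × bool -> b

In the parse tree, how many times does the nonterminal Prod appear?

5

[Type [Prod [Atom unit]] -> [Type [Prod [Atom b]] -> [Type [Prod [Prod [Atom b]] × [Atom bool]] -> [Type [Prod [Atom b]]]]]]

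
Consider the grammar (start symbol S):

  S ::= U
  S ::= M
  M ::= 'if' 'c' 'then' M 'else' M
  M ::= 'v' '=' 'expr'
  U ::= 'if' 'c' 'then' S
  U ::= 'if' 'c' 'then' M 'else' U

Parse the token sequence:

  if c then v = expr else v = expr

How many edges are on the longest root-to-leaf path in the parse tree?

3

[S [M if c then [M v = expr] else [M v = expr]]]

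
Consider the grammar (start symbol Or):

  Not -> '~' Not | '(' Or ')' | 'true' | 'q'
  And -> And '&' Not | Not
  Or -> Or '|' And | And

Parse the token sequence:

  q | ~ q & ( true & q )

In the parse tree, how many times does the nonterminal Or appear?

3

[Or [Or [And [Not q]]] | [And [And [Not ~ [Not q]]] & [Not ( [Or [And [And [Not true]] & [Not q]]] )]]]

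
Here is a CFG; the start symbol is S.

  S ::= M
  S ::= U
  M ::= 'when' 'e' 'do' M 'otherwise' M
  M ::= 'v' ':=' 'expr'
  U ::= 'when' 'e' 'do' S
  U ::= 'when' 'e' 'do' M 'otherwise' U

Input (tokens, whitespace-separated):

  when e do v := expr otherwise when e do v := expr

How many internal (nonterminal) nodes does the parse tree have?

[S [U when e do [M v := expr] otherwise [U when e do [S [M v := expr]]]]]

6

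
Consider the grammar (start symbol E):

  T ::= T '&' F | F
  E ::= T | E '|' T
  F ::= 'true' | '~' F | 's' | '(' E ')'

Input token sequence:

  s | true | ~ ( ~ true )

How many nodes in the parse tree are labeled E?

4

[E [E [E [T [F s]]] | [T [F true]]] | [T [F ~ [F ( [E [T [F ~ [F true]]]] )]]]]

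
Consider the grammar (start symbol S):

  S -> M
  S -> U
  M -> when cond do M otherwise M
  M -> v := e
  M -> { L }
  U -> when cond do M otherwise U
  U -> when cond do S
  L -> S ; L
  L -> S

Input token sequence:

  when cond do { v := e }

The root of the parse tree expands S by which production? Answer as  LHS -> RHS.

S -> U

[S [U when cond do [S [M { [L [S [M v := e]]] }]]]]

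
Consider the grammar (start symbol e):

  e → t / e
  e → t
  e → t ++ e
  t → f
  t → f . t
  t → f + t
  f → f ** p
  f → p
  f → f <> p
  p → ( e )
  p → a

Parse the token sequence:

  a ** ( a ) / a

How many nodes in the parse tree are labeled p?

[e [t [f [f [p a]] ** [p ( [e [t [f [p a]]]] )]]] / [e [t [f [p a]]]]]

4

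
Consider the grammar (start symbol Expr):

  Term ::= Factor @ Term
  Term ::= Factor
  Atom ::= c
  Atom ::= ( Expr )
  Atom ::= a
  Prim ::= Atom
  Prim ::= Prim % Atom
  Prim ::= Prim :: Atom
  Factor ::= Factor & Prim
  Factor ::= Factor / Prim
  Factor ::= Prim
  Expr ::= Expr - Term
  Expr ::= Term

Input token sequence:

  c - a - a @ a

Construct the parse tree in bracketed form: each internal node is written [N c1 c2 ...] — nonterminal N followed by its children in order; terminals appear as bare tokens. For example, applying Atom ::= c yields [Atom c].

[Expr [Expr [Expr [Term [Factor [Prim [Atom c]]]]] - [Term [Factor [Prim [Atom a]]]]] - [Term [Factor [Prim [Atom a]]] @ [Term [Factor [Prim [Atom a]]]]]]

Expr
Expr - Term
Expr - Term - Term
Term - Term - Term
Factor - Term - Term
Prim - Term - Term
Atom - Term - Term
c - Term - Term
c - Factor - Term
c - Prim - Term
c - Atom - Term
c - a - Term
c - a - Factor @ Term
c - a - Prim @ Term
c - a - Atom @ Term
c - a - a @ Term
c - a - a @ Factor
c - a - a @ Prim
c - a - a @ Atom
c - a - a @ a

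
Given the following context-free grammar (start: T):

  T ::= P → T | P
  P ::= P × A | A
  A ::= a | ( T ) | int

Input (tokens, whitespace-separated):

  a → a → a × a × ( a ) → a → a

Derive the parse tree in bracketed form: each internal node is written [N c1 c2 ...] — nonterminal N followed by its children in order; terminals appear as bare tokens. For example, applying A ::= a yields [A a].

T
P → T
A → T
a → T
a → P → T
a → A → T
a → a → T
a → a → P → T
a → a → P × A → T
a → a → P × A × A → T
a → a → A × A × A → T
a → a → a × A × A → T
a → a → a × a × A → T
a → a → a × a × ( T ) → T
a → a → a × a × ( P ) → T
a → a → a × a × ( A ) → T
a → a → a × a × ( a ) → T
a → a → a × a × ( a ) → P → T
a → a → a × a × ( a ) → A → T
a → a → a × a × ( a ) → a → T
a → a → a × a × ( a ) → a → P
a → a → a × a × ( a ) → a → A
a → a → a × a × ( a ) → a → a

[T [P [A a]] → [T [P [A a]] → [T [P [P [P [A a]] × [A a]] × [A ( [T [P [A a]]] )]] → [T [P [A a]] → [T [P [A a]]]]]]]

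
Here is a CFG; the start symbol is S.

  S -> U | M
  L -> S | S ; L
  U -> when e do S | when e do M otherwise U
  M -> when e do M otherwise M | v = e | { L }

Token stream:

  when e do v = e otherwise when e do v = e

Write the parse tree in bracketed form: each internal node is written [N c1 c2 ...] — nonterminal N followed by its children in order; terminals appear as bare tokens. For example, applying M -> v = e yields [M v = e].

S
U
when e do M otherwise U
when e do v = e otherwise U
when e do v = e otherwise when e do S
when e do v = e otherwise when e do M
when e do v = e otherwise when e do v = e

[S [U when e do [M v = e] otherwise [U when e do [S [M v = e]]]]]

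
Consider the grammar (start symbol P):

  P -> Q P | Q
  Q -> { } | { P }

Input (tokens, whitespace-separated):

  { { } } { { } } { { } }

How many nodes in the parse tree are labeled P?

6

[P [Q { [P [Q { }]] }] [P [Q { [P [Q { }]] }] [P [Q { [P [Q { }]] }]]]]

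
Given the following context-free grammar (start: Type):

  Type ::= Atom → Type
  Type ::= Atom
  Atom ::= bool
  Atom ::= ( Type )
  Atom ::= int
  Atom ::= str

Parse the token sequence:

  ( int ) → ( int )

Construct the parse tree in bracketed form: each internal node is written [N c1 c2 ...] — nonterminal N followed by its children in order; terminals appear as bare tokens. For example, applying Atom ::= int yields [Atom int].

Type
Atom → Type
( Type ) → Type
( Atom ) → Type
( int ) → Type
( int ) → Atom
( int ) → ( Type )
( int ) → ( Atom )
( int ) → ( int )

[Type [Atom ( [Type [Atom int]] )] → [Type [Atom ( [Type [Atom int]] )]]]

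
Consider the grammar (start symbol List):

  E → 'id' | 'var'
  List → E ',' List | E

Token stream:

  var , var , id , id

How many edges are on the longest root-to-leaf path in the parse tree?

[List [E var] , [List [E var] , [List [E id] , [List [E id]]]]]

5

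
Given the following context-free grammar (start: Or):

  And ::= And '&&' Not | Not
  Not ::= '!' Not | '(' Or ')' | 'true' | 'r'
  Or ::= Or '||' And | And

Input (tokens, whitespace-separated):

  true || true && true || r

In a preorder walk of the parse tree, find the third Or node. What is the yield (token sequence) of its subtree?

true

[Or [Or [Or [And [Not true]]] || [And [And [Not true]] && [Not true]]] || [And [Not r]]]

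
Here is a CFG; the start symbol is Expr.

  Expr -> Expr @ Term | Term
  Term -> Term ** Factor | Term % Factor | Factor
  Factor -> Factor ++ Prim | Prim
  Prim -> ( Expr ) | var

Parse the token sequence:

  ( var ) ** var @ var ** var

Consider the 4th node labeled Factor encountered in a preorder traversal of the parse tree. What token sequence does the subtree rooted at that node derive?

var

[Expr [Expr [Term [Term [Factor [Prim ( [Expr [Term [Factor [Prim var]]]] )]]] ** [Factor [Prim var]]]] @ [Term [Term [Factor [Prim var]]] ** [Factor [Prim var]]]]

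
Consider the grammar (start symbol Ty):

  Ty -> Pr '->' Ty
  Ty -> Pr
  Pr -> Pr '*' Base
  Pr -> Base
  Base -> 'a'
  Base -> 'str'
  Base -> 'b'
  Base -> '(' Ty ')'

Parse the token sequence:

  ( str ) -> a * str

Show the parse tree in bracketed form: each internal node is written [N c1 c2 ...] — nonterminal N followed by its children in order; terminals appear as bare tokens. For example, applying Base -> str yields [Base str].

[Ty [Pr [Base ( [Ty [Pr [Base str]]] )]] -> [Ty [Pr [Pr [Base a]] * [Base str]]]]

Ty
Pr -> Ty
Base -> Ty
( Ty ) -> Ty
( Pr ) -> Ty
( Base ) -> Ty
( str ) -> Ty
( str ) -> Pr
( str ) -> Pr * Base
( str ) -> Base * Base
( str ) -> a * Base
( str ) -> a * str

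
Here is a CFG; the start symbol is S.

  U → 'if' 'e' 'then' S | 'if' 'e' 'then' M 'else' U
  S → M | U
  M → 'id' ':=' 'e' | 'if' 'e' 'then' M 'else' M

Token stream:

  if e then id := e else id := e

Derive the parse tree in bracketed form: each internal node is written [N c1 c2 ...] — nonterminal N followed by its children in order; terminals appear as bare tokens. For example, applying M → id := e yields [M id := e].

S
M
if e then M else M
if e then id := e else M
if e then id := e else id := e

[S [M if e then [M id := e] else [M id := e]]]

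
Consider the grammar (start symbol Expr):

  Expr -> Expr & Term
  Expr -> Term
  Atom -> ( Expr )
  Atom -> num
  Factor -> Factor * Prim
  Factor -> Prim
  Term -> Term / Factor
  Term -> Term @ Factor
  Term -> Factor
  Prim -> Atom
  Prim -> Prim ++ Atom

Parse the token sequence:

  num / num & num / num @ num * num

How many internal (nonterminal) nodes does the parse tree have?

25

[Expr [Expr [Term [Term [Factor [Prim [Atom num]]]] / [Factor [Prim [Atom num]]]]] & [Term [Term [Term [Factor [Prim [Atom num]]]] / [Factor [Prim [Atom num]]]] @ [Factor [Factor [Prim [Atom num]]] * [Prim [Atom num]]]]]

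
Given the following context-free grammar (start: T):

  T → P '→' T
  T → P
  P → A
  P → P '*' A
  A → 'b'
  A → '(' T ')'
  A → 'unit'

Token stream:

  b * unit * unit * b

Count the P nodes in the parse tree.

4

[T [P [P [P [P [A b]] * [A unit]] * [A unit]] * [A b]]]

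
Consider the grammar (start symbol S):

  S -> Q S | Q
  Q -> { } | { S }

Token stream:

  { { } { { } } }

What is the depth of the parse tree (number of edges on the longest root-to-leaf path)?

7

[S [Q { [S [Q { }] [S [Q { [S [Q { }]] }]]] }]]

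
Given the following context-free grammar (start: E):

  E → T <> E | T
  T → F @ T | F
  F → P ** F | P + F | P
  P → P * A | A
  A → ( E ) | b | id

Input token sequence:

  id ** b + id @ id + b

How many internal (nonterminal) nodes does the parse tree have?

[E [T [F [P [A id]] ** [F [P [A b]] + [F [P [A id]]]]] @ [T [F [P [A id]] + [F [P [A b]]]]]]]

18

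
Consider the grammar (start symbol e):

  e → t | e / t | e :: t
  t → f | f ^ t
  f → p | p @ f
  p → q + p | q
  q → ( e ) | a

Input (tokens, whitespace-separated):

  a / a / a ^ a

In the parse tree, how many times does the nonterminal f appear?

[e [e [e [t [f [p [q a]]]]] / [t [f [p [q a]]]]] / [t [f [p [q a]]] ^ [t [f [p [q a]]]]]]

4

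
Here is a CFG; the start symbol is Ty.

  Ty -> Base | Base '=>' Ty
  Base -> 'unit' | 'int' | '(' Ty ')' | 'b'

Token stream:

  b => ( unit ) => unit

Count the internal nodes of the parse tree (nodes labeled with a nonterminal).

8

[Ty [Base b] => [Ty [Base ( [Ty [Base unit]] )] => [Ty [Base unit]]]]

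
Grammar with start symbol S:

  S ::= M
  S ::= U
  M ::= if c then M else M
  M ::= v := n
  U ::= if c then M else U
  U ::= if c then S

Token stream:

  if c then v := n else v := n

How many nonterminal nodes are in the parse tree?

[S [M if c then [M v := n] else [M v := n]]]

4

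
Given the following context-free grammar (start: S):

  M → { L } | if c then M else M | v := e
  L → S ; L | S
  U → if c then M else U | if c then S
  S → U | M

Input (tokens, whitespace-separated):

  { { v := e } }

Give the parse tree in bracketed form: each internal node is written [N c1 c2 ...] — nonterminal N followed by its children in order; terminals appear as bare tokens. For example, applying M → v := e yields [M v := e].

S
M
{ L }
{ S }
{ M }
{ { L } }
{ { S } }
{ { M } }
{ { v := e } }

[S [M { [L [S [M { [L [S [M v := e]]] }]]] }]]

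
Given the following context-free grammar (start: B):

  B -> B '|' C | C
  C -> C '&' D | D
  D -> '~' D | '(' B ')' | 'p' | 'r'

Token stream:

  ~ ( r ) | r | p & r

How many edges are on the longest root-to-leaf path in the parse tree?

9

[B [B [B [C [D ~ [D ( [B [C [D r]]] )]]]] | [C [D r]]] | [C [C [D p]] & [D r]]]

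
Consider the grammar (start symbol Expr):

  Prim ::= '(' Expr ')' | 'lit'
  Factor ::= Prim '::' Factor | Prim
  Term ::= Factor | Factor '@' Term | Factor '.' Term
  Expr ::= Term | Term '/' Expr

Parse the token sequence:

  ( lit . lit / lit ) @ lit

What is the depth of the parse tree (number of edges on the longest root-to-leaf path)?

9

[Expr [Term [Factor [Prim ( [Expr [Term [Factor [Prim lit]] . [Term [Factor [Prim lit]]]] / [Expr [Term [Factor [Prim lit]]]]] )]] @ [Term [Factor [Prim lit]]]]]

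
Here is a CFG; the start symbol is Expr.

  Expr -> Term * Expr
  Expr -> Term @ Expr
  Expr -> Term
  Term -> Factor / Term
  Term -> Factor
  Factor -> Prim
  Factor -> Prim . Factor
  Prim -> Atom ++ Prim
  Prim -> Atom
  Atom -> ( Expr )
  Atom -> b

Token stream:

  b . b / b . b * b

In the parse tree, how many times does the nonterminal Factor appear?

[Expr [Term [Factor [Prim [Atom b]] . [Factor [Prim [Atom b]]]] / [Term [Factor [Prim [Atom b]] . [Factor [Prim [Atom b]]]]]] * [Expr [Term [Factor [Prim [Atom b]]]]]]

5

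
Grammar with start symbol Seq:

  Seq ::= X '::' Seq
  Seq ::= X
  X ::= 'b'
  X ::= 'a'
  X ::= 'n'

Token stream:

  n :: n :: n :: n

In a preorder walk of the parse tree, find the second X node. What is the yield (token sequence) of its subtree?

n

[Seq [X n] :: [Seq [X n] :: [Seq [X n] :: [Seq [X n]]]]]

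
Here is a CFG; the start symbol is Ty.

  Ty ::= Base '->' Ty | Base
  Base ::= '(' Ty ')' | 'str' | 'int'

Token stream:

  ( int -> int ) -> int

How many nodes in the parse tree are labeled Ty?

[Ty [Base ( [Ty [Base int] -> [Ty [Base int]]] )] -> [Ty [Base int]]]

4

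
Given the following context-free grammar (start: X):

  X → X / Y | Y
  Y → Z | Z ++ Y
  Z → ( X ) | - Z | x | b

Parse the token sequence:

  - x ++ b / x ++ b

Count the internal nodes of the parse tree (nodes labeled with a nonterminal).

[X [X [Y [Z - [Z x]] ++ [Y [Z b]]]] / [Y [Z x] ++ [Y [Z b]]]]

11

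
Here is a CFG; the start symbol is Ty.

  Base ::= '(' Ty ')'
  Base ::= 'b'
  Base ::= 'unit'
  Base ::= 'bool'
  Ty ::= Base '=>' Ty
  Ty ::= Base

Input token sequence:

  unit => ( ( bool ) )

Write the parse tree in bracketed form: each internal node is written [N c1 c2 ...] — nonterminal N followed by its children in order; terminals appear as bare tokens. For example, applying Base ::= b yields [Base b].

Ty
Base => Ty
unit => Ty
unit => Base
unit => ( Ty )
unit => ( Base )
unit => ( ( Ty ) )
unit => ( ( Base ) )
unit => ( ( bool ) )

[Ty [Base unit] => [Ty [Base ( [Ty [Base ( [Ty [Base bool]] )]] )]]]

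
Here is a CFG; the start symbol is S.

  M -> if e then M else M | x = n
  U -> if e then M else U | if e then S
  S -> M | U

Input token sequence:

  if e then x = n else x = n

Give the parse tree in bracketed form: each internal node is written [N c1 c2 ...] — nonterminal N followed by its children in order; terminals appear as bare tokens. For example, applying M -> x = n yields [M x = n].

[S [M if e then [M x = n] else [M x = n]]]

S
M
if e then M else M
if e then x = n else M
if e then x = n else x = n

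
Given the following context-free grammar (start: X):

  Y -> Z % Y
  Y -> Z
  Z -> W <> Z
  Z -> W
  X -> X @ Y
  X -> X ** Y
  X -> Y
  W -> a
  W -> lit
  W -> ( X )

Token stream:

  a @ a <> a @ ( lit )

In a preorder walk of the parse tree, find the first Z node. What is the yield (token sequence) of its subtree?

a

[X [X [X [Y [Z [W a]]]] @ [Y [Z [W a] <> [Z [W a]]]]] @ [Y [Z [W ( [X [Y [Z [W lit]]]] )]]]]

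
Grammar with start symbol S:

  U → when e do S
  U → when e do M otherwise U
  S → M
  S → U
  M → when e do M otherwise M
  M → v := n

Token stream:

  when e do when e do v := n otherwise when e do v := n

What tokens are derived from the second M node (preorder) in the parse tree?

[S [U when e do [S [U when e do [M v := n] otherwise [U when e do [S [M v := n]]]]]]]

v := n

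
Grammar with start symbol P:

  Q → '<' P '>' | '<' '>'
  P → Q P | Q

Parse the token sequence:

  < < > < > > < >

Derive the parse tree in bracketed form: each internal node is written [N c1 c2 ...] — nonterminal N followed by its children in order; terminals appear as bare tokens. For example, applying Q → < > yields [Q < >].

[P [Q < [P [Q < >] [P [Q < >]]] >] [P [Q < >]]]

P
Q P
< P > P
< Q P > P
< < > P > P
< < > Q > P
< < > < > > P
< < > < > > Q
< < > < > > < >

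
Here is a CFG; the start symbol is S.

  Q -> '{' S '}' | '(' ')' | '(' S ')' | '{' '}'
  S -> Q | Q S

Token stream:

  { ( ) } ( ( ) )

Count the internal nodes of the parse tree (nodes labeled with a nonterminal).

8

[S [Q { [S [Q ( )]] }] [S [Q ( [S [Q ( )]] )]]]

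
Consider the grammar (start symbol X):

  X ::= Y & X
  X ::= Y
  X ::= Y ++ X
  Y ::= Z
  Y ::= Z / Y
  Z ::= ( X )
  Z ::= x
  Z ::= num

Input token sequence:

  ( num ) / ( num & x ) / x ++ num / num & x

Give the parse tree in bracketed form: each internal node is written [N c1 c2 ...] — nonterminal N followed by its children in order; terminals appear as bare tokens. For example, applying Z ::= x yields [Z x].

[X [Y [Z ( [X [Y [Z num]]] )] / [Y [Z ( [X [Y [Z num]] & [X [Y [Z x]]]] )] / [Y [Z x]]]] ++ [X [Y [Z num] / [Y [Z num]]] & [X [Y [Z x]]]]]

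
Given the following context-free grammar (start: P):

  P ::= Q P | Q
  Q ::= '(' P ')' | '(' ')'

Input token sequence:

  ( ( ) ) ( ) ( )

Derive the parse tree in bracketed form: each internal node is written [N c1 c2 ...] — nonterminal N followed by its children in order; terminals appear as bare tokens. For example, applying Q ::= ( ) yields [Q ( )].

[P [Q ( [P [Q ( )]] )] [P [Q ( )] [P [Q ( )]]]]

P
Q P
( P ) P
( Q ) P
( ( ) ) P
( ( ) ) Q P
( ( ) ) ( ) P
( ( ) ) ( ) Q
( ( ) ) ( ) ( )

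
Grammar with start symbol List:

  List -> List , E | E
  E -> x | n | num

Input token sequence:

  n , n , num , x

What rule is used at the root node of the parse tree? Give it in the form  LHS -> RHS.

List -> List , E

[List [List [List [List [E n]] , [E n]] , [E num]] , [E x]]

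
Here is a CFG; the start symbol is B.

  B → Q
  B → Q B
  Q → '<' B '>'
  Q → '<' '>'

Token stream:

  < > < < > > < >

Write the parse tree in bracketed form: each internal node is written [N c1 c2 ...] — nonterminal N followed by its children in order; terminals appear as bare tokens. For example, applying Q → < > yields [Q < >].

B
Q B
< > B
< > Q B
< > < B > B
< > < Q > B
< > < < > > B
< > < < > > Q
< > < < > > < >

[B [Q < >] [B [Q < [B [Q < >]] >] [B [Q < >]]]]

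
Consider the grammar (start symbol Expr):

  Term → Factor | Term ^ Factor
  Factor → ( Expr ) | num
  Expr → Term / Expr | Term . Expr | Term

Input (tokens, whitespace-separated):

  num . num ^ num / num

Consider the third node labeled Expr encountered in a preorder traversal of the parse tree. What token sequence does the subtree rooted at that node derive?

num

[Expr [Term [Factor num]] . [Expr [Term [Term [Factor num]] ^ [Factor num]] / [Expr [Term [Factor num]]]]]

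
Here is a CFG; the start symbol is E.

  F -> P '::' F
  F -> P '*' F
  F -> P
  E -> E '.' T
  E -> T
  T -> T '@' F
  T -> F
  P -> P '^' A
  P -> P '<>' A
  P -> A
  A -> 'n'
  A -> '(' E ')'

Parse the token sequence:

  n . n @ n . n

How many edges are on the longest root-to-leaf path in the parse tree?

[E [E [E [T [F [P [A n]]]]] . [T [T [F [P [A n]]]] @ [F [P [A n]]]]] . [T [F [P [A n]]]]]

7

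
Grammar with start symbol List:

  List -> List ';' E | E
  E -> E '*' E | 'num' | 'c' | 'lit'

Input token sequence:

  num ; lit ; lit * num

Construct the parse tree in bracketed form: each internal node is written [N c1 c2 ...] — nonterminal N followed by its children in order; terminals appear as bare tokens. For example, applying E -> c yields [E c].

[List [List [List [E num]] ; [E lit]] ; [E [E lit] * [E num]]]

List
List ; E
List ; E ; E
E ; E ; E
num ; E ; E
num ; lit ; E
num ; lit ; E * E
num ; lit ; lit * E
num ; lit ; lit * num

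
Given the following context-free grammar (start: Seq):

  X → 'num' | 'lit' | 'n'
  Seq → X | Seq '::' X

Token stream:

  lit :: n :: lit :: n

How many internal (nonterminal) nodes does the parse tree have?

8

[Seq [Seq [Seq [Seq [X lit]] :: [X n]] :: [X lit]] :: [X n]]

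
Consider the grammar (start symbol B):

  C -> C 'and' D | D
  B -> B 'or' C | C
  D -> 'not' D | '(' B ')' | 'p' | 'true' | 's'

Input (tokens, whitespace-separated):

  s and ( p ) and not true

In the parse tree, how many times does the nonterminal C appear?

[B [C [C [C [D s]] and [D ( [B [C [D p]]] )]] and [D not [D true]]]]

4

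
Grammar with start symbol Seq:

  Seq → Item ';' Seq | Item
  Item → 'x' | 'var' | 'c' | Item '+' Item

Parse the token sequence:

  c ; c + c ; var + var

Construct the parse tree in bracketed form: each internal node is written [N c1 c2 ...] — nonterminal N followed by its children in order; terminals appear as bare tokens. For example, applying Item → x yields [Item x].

Seq
Item ; Seq
c ; Seq
c ; Item ; Seq
c ; Item + Item ; Seq
c ; c + Item ; Seq
c ; c + c ; Seq
c ; c + c ; Item
c ; c + c ; Item + Item
c ; c + c ; var + Item
c ; c + c ; var + var

[Seq [Item c] ; [Seq [Item [Item c] + [Item c]] ; [Seq [Item [Item var] + [Item var]]]]]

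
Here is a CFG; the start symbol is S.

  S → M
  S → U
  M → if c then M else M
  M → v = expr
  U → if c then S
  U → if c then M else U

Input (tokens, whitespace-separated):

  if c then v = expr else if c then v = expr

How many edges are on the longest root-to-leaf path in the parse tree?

5

[S [U if c then [M v = expr] else [U if c then [S [M v = expr]]]]]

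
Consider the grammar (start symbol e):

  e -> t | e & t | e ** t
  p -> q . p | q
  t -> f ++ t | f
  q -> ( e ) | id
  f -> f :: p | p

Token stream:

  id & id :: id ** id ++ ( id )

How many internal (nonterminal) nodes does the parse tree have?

[e [e [e [t [f [p [q id]]]]] & [t [f [f [p [q id]]] :: [p [q id]]]]] ** [t [f [p [q id]]] ++ [t [f [p [q ( [e [t [f [p [q id]]]]] )]]]]]]

27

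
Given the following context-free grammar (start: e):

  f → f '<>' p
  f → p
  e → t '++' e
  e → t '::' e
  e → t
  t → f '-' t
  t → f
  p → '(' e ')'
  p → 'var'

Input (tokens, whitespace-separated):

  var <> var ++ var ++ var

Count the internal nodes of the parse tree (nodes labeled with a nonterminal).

14

[e [t [f [f [p var]] <> [p var]]] ++ [e [t [f [p var]]] ++ [e [t [f [p var]]]]]]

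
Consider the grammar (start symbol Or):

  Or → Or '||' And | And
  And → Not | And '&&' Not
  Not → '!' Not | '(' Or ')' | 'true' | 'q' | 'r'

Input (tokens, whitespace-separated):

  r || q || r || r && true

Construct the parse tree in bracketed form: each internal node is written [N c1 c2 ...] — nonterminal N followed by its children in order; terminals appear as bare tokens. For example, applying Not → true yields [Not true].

[Or [Or [Or [Or [And [Not r]]] || [And [Not q]]] || [And [Not r]]] || [And [And [Not r]] && [Not true]]]

Or
Or || And
Or || And || And
Or || And || And || And
And || And || And || And
Not || And || And || And
r || And || And || And
r || Not || And || And
r || q || And || And
r || q || Not || And
r || q || r || And
r || q || r || And && Not
r || q || r || Not && Not
r || q || r || r && Not
r || q || r || r && true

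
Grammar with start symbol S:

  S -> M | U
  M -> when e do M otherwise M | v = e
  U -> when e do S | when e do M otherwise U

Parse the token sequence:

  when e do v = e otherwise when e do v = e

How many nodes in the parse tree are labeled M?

2

[S [U when e do [M v = e] otherwise [U when e do [S [M v = e]]]]]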